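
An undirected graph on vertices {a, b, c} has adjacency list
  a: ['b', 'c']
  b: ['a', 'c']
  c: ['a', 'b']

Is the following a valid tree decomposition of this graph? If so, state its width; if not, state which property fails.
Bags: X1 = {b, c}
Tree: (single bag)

No — vertex a appears in no bag.

A tree decomposition must satisfy three properties: every vertex lies in some bag; for every edge, both endpoints lie together in some bag; and for every vertex, the bags containing it form a connected subtree. Here vertex a appears in no bag, so the decomposition is invalid.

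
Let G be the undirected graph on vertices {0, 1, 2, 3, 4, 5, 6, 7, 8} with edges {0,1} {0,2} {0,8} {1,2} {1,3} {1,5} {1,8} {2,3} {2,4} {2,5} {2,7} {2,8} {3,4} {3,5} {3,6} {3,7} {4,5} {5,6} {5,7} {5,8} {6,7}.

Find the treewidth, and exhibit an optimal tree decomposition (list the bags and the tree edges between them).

Every bag has size at most 4, so the width is 4 − 1 = 3 and tw(G) ≤ 3. For the lower bound, the 4 vertices {0, 1, 2, 8} are pairwise adjacent, and any tree decomposition puts a clique entirely inside one bag — forcing width ≥ 3. Hence tw(G) = 3 exactly.

Treewidth 3.
Bags: B1 = {2, 3, 4, 5}  B2 = {1, 2, 3, 5}  B3 = {2, 3, 5, 7}  B4 = {1, 2, 5, 8}  B5 = {0, 1, 2, 8}  B6 = {3, 5, 6, 7}
Tree: B1–B2, B2–B3, B2–B4, B4–B5, B3–B6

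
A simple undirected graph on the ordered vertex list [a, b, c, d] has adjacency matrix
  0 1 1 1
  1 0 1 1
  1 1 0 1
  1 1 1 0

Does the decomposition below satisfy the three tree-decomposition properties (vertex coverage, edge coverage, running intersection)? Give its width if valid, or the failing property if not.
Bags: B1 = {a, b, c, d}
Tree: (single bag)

Every vertex of G appears in some bag (union = {a, b, c, d}); every edge is covered by a bag; and for each vertex v the set of bags containing v is connected in the bag tree. The decomposition is therefore valid. The largest bag has 4 vertices, so the width is 3.

Yes; width 3.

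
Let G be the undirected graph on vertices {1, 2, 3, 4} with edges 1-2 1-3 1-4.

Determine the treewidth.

A width-1 tree decomposition is:
Bags: B1 = {1, 3}  B2 = {1, 2}  B3 = {1, 4}
Tree: B1–B2, B2–B3
Each bag holds 2 vertices, so the decomposition has width 1, which upper-bounds the treewidth. G has an edge, so its treewidth is at least 1. Hence tw(G) = 1 exactly.

1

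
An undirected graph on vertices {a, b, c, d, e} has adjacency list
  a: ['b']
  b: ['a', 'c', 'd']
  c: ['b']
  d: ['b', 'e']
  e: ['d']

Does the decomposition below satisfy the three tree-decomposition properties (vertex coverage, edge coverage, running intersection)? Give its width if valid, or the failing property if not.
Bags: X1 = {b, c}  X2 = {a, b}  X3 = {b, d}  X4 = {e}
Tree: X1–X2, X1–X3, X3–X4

A tree decomposition must satisfy three properties: every vertex lies in some bag; for every edge, both endpoints lie together in some bag; and for every vertex, the bags containing it form a connected subtree. Here edge (d,e) lies in no bag, so the decomposition is invalid.

No — edge (d,e) lies in no bag.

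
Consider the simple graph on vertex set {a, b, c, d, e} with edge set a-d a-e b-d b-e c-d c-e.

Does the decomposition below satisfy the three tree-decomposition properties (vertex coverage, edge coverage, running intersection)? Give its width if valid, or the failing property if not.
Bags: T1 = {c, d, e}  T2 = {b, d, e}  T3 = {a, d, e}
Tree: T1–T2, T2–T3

Every vertex of G appears in some bag (union = {a, b, c, d, e}); every edge is covered by a bag; and for each vertex v the set of bags containing v is connected in the bag tree. The decomposition is therefore valid. The largest bag has 3 vertices, so the width is 2.

Yes; width 2.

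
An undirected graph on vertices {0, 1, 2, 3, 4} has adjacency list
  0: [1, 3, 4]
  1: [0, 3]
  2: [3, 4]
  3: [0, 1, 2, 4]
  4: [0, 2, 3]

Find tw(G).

2

A width-2 tree decomposition is:
Bags: B1 = {0, 3, 4}  B2 = {2, 3, 4}  B3 = {0, 1, 3}
Tree: B1–B2, B1–B3
Each bag holds 3 vertices, so the decomposition has width 2, which upper-bounds the treewidth. Conversely, {0, 1, 3} is a clique of size 3, and the vertices of any clique must share a bag in every tree decomposition; so some bag has ≥ 3 vertices and tw(G) ≥ 2. Hence tw(G) = 2 exactly.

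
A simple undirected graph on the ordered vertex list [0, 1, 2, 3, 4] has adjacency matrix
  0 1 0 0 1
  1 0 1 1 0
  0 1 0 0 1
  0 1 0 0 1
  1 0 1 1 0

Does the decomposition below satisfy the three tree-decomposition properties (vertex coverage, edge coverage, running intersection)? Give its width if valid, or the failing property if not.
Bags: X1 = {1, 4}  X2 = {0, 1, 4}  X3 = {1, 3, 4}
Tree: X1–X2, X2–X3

No — vertex 2 appears in no bag.

A tree decomposition must satisfy three properties: every vertex lies in some bag; for every edge, both endpoints lie together in some bag; and for every vertex, the bags containing it form a connected subtree. Here vertex 2 appears in no bag, so the decomposition is invalid.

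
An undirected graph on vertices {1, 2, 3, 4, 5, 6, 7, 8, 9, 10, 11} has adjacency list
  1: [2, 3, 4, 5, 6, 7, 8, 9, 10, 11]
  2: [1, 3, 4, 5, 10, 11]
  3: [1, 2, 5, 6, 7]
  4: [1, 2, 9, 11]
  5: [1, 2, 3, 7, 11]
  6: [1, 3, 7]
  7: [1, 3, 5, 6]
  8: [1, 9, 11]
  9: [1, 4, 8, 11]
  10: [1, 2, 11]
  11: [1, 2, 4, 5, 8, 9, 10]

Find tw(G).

3

A width-3 tree decomposition is:
Bags: B1 = {1, 2, 4, 11}  B2 = {1, 2, 10, 11}  B3 = {1, 4, 9, 11}  B4 = {1, 2, 5, 11}  B5 = {1, 2, 3, 5}  B6 = {1, 3, 5, 7}  B7 = {1, 8, 9, 11}  B8 = {1, 3, 6, 7}
Tree: B1–B2, B1–B3, B2–B4, B4–B5, B5–B6, B3–B7, B6–B8
The largest bag has 4 vertices, giving width 3; this decomposition certifies tw(G) ≤ 3. On the other hand G contains the 4-clique {1, 8, 9, 11}. A clique must lie in a single bag of any decomposition, so no decomposition can have width below 3. Combining the bounds, tw(G) = 3.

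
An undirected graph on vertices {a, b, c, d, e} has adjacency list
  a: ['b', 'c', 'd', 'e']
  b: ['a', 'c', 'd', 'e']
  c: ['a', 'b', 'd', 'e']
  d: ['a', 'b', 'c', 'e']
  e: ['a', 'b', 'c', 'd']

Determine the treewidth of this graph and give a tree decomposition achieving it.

A single bag containing all 5 vertices is trivially a valid decomposition of width 4. For the lower bound, the 5 vertices {a, b, c, d, e} are pairwise adjacent, and any tree decomposition puts a clique entirely inside one bag — forcing width ≥ 4. Therefore the treewidth is 4.

Treewidth 4.
One such decomposition:
Bags: B1 = {a, b, c, d, e}
Tree: (single bag)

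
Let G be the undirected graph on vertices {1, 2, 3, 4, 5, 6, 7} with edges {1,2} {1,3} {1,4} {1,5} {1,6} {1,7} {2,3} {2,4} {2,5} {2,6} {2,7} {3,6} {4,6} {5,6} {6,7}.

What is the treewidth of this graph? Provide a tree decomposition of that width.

Each bag holds 4 vertices, so the decomposition has width 3, which upper-bounds the treewidth. For the lower bound, the 4 vertices {1, 2, 3, 6} are pairwise adjacent, and any tree decomposition puts a clique entirely inside one bag — forcing width ≥ 3. The upper and lower bounds meet at 3, so that is the treewidth.

Treewidth 3.
Bags: B1 = {1, 2, 6, 7}  B2 = {1, 2, 5, 6}  B3 = {1, 2, 3, 6}  B4 = {1, 2, 4, 6}
Tree: B1–B2, B1–B3, B1–B4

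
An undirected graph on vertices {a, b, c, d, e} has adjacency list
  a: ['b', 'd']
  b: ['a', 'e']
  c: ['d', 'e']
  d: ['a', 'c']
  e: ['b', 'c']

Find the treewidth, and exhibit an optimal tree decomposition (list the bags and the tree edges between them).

Every bag has size at most 3, so the width is 3 − 1 = 2 and tw(G) ≤ 2. The edges b–a–d–c–e–b form a cycle, so G is not a tree and its treewidth is at least 2. Therefore the treewidth is 2.

Treewidth 2.
Bags: B1 = {a, b, d}  B2 = {b, c, d}  B3 = {b, c, e}
Tree: B1–B2, B2–B3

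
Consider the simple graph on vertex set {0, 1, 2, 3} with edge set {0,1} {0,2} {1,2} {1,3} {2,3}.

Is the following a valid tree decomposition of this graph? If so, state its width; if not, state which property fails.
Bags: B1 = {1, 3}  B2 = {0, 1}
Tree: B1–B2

A tree decomposition must satisfy three properties: every vertex lies in some bag; for every edge, both endpoints lie together in some bag; and for every vertex, the bags containing it form a connected subtree. Here vertex 2 appears in no bag, so the decomposition is invalid.

No — vertex 2 appears in no bag.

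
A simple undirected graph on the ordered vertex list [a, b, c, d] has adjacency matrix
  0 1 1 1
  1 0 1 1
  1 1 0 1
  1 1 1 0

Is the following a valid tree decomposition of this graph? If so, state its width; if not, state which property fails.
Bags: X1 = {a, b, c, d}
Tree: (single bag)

Yes; width 3.

Vertex coverage: the bags together contain {a, b, c, d}, the full vertex set. Edge coverage: each edge of G has both endpoints in at least one bag. Running intersection: for every vertex, the bags containing it form a connected subtree. All three properties hold, so this is a valid tree decomposition of width max|bag| − 1 = 3, and hence tw(G) ≤ 3.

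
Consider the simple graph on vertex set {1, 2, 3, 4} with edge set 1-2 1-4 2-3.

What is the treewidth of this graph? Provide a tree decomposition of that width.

Treewidth 1.
Bags: B1 = {2, 3}  B2 = {1, 2}  B3 = {1, 4}
Tree: B1–B2, B2–B3

Each bag holds 2 vertices, so the decomposition has width 1, which upper-bounds the treewidth. G has an edge, so its treewidth is at least 1. Therefore the treewidth is 1.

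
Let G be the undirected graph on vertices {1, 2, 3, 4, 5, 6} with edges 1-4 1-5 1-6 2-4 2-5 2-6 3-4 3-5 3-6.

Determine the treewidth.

3

A width-3 tree decomposition is:
Bags: B1 = {3, 4, 5, 6}  B2 = {2, 4, 5, 6}  B3 = {1, 4, 5, 6}
Tree: B1–B2, B2–B3
The largest bag has 4 vertices, giving width 3; this decomposition certifies tw(G) ≤ 3. For the lower bound: the 4 vertex sets {3,6}, {2,4}, {5}, {1} are disjoint, each induces a connected subgraph, and every pair is joined by at least one edge of G. Contracting each set to a single vertex therefore yields K_{4} as a minor, and since treewidth is minor-monotone, tw(G) ≥ tw(K_{4}) = 3. The upper and lower bounds meet at 3, so that is the treewidth.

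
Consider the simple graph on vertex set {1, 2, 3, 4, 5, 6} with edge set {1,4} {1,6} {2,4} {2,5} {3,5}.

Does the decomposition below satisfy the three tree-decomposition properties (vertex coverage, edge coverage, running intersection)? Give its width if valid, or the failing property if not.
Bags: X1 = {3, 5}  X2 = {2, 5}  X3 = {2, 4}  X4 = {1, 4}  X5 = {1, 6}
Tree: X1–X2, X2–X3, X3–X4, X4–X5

Vertex coverage: the bags together contain {1, 2, 3, 4, 5, 6}, the full vertex set. Edge coverage: each edge of G has both endpoints in at least one bag. Running intersection: for every vertex, the bags containing it form a connected subtree. All three properties hold, so this is a valid tree decomposition of width max|bag| − 1 = 1, and hence tw(G) ≤ 1.

Yes; width 1.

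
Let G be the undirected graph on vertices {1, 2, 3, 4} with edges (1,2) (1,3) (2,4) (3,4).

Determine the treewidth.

A width-2 tree decomposition is:
Bags: B1 = {1, 2, 3}  B2 = {2, 3, 4}
Tree: B1–B2
The largest bag has 3 vertices, giving width 2; this decomposition certifies tw(G) ≤ 2. For the lower bound, G contains the cycle 2–1–3–4–2, so G is not a forest; only forests have treewidth ≤ 1, hence tw(G) ≥ 2. The upper and lower bounds meet at 2, so that is the treewidth.

2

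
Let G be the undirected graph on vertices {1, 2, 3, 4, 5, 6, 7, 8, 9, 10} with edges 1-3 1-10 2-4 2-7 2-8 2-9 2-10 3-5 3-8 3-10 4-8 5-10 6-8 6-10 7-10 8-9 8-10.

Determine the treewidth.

A width-2 tree decomposition is:
Bags: B1 = {2, 8, 10}  B2 = {3, 8, 10}  B3 = {2, 7, 10}  B4 = {3, 5, 10}  B5 = {6, 8, 10}  B6 = {2, 8, 9}  B7 = {2, 4, 8}  B8 = {1, 3, 10}
Tree: B1–B2, B1–B3, B2–B4, B2–B5, B1–B6, B6–B7, B2–B8
Every bag has size at most 3, so the width is 3 − 1 = 2 and tw(G) ≤ 2. For the lower bound, the 3 vertices {2, 8, 9} are pairwise adjacent, and any tree decomposition puts a clique entirely inside one bag — forcing width ≥ 2. Hence tw(G) = 2 exactly.

2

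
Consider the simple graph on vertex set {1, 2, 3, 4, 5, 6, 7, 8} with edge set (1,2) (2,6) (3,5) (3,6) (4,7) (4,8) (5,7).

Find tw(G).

1

A width-1 tree decomposition is:
Bags: B1 = {4, 8}  B2 = {4, 7}  B3 = {5, 7}  B4 = {3, 5}  B5 = {3, 6}  B6 = {2, 6}  B7 = {1, 2}
Tree: B1–B2, B2–B3, B3–B4, B4–B5, B5–B6, B6–B7
Every bag has size at most 2, so the width is 2 − 1 = 1 and tw(G) ≤ 1. Since G has at least one edge (e.g. 8–4), it is not an edgeless graph, so tw(G) ≥ 1. Hence tw(G) = 1 exactly.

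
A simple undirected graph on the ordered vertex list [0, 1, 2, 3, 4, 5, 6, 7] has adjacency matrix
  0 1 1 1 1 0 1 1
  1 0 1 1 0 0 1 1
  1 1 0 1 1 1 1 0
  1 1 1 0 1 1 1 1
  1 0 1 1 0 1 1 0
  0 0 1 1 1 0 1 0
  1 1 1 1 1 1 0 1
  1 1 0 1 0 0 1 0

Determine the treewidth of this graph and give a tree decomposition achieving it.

Treewidth 4.
One such decomposition:
Bags: B1 = {0, 1, 2, 3, 6}  B2 = {0, 2, 3, 4, 6}  B3 = {2, 3, 4, 5, 6}  B4 = {0, 1, 3, 6, 7}
Tree: B1–B2, B2–B3, B1–B4

Every bag has size at most 5, so the width is 5 − 1 = 4 and tw(G) ≤ 4. Conversely, {0, 1, 2, 3, 6} is a clique of size 5, and the vertices of any clique must share a bag in every tree decomposition; so some bag has ≥ 5 vertices and tw(G) ≥ 4. Hence tw(G) = 4 exactly.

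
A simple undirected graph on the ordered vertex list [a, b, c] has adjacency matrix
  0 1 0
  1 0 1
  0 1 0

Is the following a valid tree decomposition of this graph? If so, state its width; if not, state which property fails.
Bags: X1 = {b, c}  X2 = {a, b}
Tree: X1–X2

Yes; width 1.

Every vertex of G appears in some bag (union = {a, b, c}); every edge is covered by a bag; and for each vertex v the set of bags containing v is connected in the bag tree. The decomposition is therefore valid. The largest bag has 2 vertices, so the width is 1.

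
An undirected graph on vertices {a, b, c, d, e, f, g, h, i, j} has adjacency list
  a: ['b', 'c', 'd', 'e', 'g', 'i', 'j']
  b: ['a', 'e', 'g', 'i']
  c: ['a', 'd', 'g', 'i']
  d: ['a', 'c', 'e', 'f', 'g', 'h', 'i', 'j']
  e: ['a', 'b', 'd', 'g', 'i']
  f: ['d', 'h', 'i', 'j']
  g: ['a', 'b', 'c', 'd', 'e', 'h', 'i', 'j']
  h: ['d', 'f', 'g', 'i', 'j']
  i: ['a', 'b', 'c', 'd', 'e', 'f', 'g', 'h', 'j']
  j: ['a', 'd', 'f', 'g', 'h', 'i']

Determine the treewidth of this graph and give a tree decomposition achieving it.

Every bag has size at most 5, so the width is 5 − 1 = 4 and tw(G) ≤ 4. On the other hand G contains the 5-clique {d, g, h, i, j}. A clique must lie in a single bag of any decomposition, so no decomposition can have width below 4. Combining the bounds, tw(G) = 4.

Treewidth 4.
Bags: B1 = {a, d, g, i, j}  B2 = {d, g, h, i, j}  B3 = {d, f, h, i, j}  B4 = {a, d, e, g, i}  B5 = {a, c, d, g, i}  B6 = {a, b, e, g, i}
Tree: B1–B2, B2–B3, B1–B4, B4–B5, B4–B6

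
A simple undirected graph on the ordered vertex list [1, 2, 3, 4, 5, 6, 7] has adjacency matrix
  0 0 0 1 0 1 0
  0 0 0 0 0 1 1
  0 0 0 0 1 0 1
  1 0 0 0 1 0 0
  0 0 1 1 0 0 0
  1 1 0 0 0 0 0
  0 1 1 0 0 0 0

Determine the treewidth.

A width-2 tree decomposition is:
Bags: B1 = {3, 5, 7}  B2 = {2, 5, 7}  B3 = {2, 5, 6}  B4 = {1, 5, 6}  B5 = {1, 4, 5}
Tree: B1–B2, B2–B3, B3–B4, B4–B5
Each bag holds 3 vertices, so the decomposition has width 2, which upper-bounds the treewidth. For the lower bound, G contains the cycle 5–3–7–2–6–1–4–5, so G is not a forest; only forests have treewidth ≤ 1, hence tw(G) ≥ 2. Hence tw(G) = 2 exactly.

2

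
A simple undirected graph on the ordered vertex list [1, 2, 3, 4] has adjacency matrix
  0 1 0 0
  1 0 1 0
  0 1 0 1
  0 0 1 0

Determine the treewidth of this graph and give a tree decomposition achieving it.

Treewidth 1.
One optimal decomposition is:
Bags: B1 = {2, 3}  B2 = {1, 2}  B3 = {3, 4}
Tree: B1–B2, B1–B3

The largest bag has 2 vertices, giving width 1; this decomposition certifies tw(G) ≤ 1. G has an edge, so its treewidth is at least 1. The upper and lower bounds meet at 1, so that is the treewidth.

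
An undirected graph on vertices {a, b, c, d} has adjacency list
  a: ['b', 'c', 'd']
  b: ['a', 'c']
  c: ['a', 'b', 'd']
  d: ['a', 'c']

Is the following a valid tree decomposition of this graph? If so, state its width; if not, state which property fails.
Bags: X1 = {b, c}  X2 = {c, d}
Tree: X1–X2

No — vertex a appears in no bag.

A tree decomposition must satisfy three properties: every vertex lies in some bag; for every edge, both endpoints lie together in some bag; and for every vertex, the bags containing it form a connected subtree. Here vertex a appears in no bag, so the decomposition is invalid.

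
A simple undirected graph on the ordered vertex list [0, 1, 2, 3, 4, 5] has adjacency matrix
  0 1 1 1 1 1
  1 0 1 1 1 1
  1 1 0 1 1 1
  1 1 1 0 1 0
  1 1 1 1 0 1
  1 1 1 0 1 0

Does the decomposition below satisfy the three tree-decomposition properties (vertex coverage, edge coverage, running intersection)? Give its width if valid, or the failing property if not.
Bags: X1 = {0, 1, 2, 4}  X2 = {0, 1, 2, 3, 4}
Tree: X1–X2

A tree decomposition must satisfy three properties: every vertex lies in some bag; for every edge, both endpoints lie together in some bag; and for every vertex, the bags containing it form a connected subtree. Here vertex 5 appears in no bag, so the decomposition is invalid.

No — vertex 5 appears in no bag.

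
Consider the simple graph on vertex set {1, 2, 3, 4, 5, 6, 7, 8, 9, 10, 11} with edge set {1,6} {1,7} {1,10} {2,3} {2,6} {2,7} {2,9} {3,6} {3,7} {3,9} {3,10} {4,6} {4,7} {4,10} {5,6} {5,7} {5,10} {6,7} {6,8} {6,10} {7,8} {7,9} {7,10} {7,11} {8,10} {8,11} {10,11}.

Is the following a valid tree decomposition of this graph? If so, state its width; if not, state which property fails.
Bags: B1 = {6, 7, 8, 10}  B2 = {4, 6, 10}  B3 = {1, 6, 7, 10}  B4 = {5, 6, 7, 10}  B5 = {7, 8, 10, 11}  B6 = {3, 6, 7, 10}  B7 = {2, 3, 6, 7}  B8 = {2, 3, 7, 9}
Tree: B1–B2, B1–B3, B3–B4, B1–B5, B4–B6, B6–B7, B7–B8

No — edge (7,4) lies in no bag.

A tree decomposition must satisfy three properties: every vertex lies in some bag; for every edge, both endpoints lie together in some bag; and for every vertex, the bags containing it form a connected subtree. Here edge (7,4) lies in no bag, so the decomposition is invalid.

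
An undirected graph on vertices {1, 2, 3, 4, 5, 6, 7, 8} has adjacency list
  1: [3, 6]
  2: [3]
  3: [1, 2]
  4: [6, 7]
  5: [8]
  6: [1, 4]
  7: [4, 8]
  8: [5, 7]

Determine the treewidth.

A width-1 tree decomposition is:
Bags: B1 = {5, 8}  B2 = {7, 8}  B3 = {4, 7}  B4 = {4, 6}  B5 = {1, 6}  B6 = {1, 3}  B7 = {2, 3}
Tree: B1–B2, B2–B3, B3–B4, B4–B5, B5–B6, B6–B7
Each bag holds 2 vertices, so the decomposition has width 1, which upper-bounds the treewidth. G has an edge, so its treewidth is at least 1. Therefore the treewidth is 1.

1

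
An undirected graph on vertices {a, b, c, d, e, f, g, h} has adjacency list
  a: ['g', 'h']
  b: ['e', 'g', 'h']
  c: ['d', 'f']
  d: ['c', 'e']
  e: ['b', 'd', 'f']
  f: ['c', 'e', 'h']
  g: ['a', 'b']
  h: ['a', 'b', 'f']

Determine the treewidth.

A width-2 tree decomposition is:
Bags: B1 = {a, b, g}  B2 = {a, b, h}  B3 = {b, e, h}  B4 = {e, f, h}  B5 = {d, e, f}  B6 = {c, d, f}
Tree: B1–B2, B2–B3, B3–B4, B4–B5, B5–B6
Each bag holds 3 vertices, so the decomposition has width 2, which upper-bounds the treewidth. For the lower bound, G contains the cycle g–a–h–b–g, so G is not a forest; only forests have treewidth ≤ 1, hence tw(G) ≥ 2. Therefore the treewidth is 2.

2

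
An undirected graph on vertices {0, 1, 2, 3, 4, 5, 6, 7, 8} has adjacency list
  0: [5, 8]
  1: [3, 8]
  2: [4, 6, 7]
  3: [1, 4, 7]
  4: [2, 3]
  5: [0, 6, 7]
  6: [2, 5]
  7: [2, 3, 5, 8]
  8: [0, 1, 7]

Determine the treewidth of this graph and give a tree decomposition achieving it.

Treewidth 3.
One such decomposition:
Bags: B1 = {0, 5, 6, 8}  B2 = {5, 6, 7, 8}  B3 = {2, 6, 7, 8}  B4 = {1, 2, 7, 8}  B5 = {1, 2, 3, 7}  B6 = {1, 2, 3, 4}
Tree: B1–B2, B2–B3, B3–B4, B4–B5, B5–B6

Each bag holds 4 vertices, so the decomposition has width 3, which upper-bounds the treewidth. For the lower bound: the 4 vertex sets {0,5,6}, {8}, {7}, {1,2,3,4} are disjoint, each induces a connected subgraph, and every pair is joined by at least one edge of G. Contracting each set to a single vertex therefore yields K_{4} as a minor, and since treewidth is minor-monotone, tw(G) ≥ tw(K_{4}) = 3. The upper and lower bounds meet at 3, so that is the treewidth.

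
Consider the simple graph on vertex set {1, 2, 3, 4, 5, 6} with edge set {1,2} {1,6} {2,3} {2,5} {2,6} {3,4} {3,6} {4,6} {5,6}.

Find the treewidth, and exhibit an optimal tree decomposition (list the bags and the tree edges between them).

Treewidth 2.
Bags: B1 = {2, 3, 6}  B2 = {1, 2, 6}  B3 = {3, 4, 6}  B4 = {2, 5, 6}
Tree: B1–B2, B1–B3, B1–B4

The largest bag has 3 vertices, giving width 2; this decomposition certifies tw(G) ≤ 2. On the other hand G contains the 3-clique {1, 2, 6}. A clique must lie in a single bag of any decomposition, so no decomposition can have width below 2. Hence tw(G) = 2 exactly.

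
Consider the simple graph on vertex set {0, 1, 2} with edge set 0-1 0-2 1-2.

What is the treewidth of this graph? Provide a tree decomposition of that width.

Treewidth 2.
One such decomposition:
Bags: B1 = {0, 1, 2}
Tree: (single bag)

With just one bag of size 3, the width is 3 − 1 = 2, so tw(G) ≤ 2. On the other hand G contains the 3-clique {0, 1, 2}. A clique must lie in a single bag of any decomposition, so no decomposition can have width below 2. Hence tw(G) = 2 exactly.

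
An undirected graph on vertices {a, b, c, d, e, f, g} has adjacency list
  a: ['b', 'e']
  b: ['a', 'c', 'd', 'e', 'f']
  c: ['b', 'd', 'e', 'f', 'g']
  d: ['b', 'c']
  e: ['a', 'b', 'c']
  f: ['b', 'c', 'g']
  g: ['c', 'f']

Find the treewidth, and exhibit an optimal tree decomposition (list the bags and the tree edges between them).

Each bag holds 3 vertices, so the decomposition has width 2, which upper-bounds the treewidth. For the lower bound, the 3 vertices {c, f, g} are pairwise adjacent, and any tree decomposition puts a clique entirely inside one bag — forcing width ≥ 2. Combining the bounds, tw(G) = 2.

Treewidth 2.
One optimal decomposition is:
Bags: B1 = {b, c, e}  B2 = {b, c, f}  B3 = {c, f, g}  B4 = {b, c, d}  B5 = {a, b, e}
Tree: B1–B2, B2–B3, B1–B4, B1–B5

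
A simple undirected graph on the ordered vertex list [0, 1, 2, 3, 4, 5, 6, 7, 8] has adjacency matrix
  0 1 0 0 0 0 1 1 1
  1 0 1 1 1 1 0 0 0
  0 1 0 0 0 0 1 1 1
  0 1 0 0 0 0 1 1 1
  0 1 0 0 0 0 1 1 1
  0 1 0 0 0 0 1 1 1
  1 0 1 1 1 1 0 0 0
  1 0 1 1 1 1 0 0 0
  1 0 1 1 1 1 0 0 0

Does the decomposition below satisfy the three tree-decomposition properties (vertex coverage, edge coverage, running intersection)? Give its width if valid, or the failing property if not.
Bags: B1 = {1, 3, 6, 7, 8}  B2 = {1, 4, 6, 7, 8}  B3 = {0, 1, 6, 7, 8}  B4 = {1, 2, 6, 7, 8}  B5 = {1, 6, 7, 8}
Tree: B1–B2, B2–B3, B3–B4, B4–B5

A tree decomposition must satisfy three properties: every vertex lies in some bag; for every edge, both endpoints lie together in some bag; and for every vertex, the bags containing it form a connected subtree. Here vertex 5 appears in no bag, so the decomposition is invalid.

No — vertex 5 appears in no bag.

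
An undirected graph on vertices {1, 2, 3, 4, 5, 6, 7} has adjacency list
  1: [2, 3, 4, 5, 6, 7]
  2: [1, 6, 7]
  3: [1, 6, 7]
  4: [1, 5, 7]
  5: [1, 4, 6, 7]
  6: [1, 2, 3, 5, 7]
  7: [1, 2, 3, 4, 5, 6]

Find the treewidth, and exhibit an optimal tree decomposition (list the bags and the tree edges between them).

Every bag has size at most 4, so the width is 4 − 1 = 3 and tw(G) ≤ 3. On the other hand G contains the 4-clique {1, 4, 5, 7}. A clique must lie in a single bag of any decomposition, so no decomposition can have width below 3. The upper and lower bounds meet at 3, so that is the treewidth.

Treewidth 3.
One optimal decomposition is:
Bags: B1 = {1, 2, 6, 7}  B2 = {1, 5, 6, 7}  B3 = {1, 4, 5, 7}  B4 = {1, 3, 6, 7}
Tree: B1–B2, B2–B3, B1–B4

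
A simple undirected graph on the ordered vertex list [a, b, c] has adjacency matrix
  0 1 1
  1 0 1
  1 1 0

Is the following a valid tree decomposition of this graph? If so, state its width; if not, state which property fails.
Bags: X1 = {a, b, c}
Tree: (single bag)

Yes; width 2.

Vertex coverage: the bags together contain {a, b, c}, the full vertex set. Edge coverage: each edge of G has both endpoints in at least one bag. Running intersection: for every vertex, the bags containing it form a connected subtree. All three properties hold, so this is a valid tree decomposition of width max|bag| − 1 = 2, and hence tw(G) ≤ 2.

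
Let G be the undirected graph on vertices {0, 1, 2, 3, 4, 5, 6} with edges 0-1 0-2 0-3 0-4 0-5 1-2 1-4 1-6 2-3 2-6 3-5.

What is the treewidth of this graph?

A width-2 tree decomposition is:
Bags: B1 = {0, 3, 5}  B2 = {0, 2, 3}  B3 = {0, 1, 2}  B4 = {1, 2, 6}  B5 = {0, 1, 4}
Tree: B1–B2, B2–B3, B3–B4, B3–B5
The largest bag has 3 vertices, giving width 2; this decomposition certifies tw(G) ≤ 2. For the lower bound, the 3 vertices {0, 1, 2} are pairwise adjacent, and any tree decomposition puts a clique entirely inside one bag — forcing width ≥ 2. Combining the bounds, tw(G) = 2.

2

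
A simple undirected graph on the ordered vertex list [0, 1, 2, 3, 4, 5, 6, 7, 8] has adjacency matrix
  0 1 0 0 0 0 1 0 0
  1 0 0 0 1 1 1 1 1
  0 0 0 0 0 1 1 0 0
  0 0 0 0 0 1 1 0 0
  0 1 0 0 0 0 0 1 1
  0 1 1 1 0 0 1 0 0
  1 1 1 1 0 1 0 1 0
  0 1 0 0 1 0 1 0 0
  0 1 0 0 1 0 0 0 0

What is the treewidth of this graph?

2

A width-2 tree decomposition is:
Bags: B1 = {1, 5, 6}  B2 = {1, 6, 7}  B3 = {2, 5, 6}  B4 = {0, 1, 6}  B5 = {3, 5, 6}  B6 = {1, 4, 7}  B7 = {1, 4, 8}
Tree: B1–B2, B1–B3, B1–B4, B3–B5, B2–B6, B6–B7
The largest bag has 3 vertices, giving width 2; this decomposition certifies tw(G) ≤ 2. Conversely, {1, 4, 8} is a clique of size 3, and the vertices of any clique must share a bag in every tree decomposition; so some bag has ≥ 3 vertices and tw(G) ≥ 2. Hence tw(G) = 2 exactly.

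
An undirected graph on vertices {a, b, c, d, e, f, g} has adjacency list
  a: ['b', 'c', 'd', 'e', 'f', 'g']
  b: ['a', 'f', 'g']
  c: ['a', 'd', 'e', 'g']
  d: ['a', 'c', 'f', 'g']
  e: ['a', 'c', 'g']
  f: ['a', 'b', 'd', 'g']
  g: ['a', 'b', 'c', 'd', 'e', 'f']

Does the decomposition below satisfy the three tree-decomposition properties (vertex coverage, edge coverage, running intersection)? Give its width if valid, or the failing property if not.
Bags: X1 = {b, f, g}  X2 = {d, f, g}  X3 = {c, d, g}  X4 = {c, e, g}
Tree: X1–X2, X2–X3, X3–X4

No — vertex a appears in no bag.

A tree decomposition must satisfy three properties: every vertex lies in some bag; for every edge, both endpoints lie together in some bag; and for every vertex, the bags containing it form a connected subtree. Here vertex a appears in no bag, so the decomposition is invalid.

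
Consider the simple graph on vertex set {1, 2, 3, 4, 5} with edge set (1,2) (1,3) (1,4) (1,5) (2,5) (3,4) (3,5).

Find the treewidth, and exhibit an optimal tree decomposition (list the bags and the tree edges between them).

Treewidth 2.
One such decomposition:
Bags: B1 = {1, 3, 5}  B2 = {1, 2, 5}  B3 = {1, 3, 4}
Tree: B1–B2, B1–B3

Each bag holds 3 vertices, so the decomposition has width 2, which upper-bounds the treewidth. Conversely, {1, 2, 5} is a clique of size 3, and the vertices of any clique must share a bag in every tree decomposition; so some bag has ≥ 3 vertices and tw(G) ≥ 2. Combining the bounds, tw(G) = 2.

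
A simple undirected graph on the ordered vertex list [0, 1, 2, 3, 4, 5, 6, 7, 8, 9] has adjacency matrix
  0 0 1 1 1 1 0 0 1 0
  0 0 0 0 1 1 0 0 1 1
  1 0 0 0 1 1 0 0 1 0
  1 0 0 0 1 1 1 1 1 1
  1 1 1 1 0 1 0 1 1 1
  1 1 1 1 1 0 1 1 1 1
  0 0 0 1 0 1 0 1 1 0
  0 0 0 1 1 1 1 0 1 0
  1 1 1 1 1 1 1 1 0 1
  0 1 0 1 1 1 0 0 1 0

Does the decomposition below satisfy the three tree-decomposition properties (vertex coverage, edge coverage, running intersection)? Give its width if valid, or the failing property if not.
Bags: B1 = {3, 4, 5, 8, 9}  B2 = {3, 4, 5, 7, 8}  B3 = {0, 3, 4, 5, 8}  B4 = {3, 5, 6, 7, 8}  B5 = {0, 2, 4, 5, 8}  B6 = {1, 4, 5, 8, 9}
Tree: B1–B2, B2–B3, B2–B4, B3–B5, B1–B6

Yes; width 4.

Checking the three conditions: (i) the bags cover all of {0, 1, 2, 3, 4, 5, 6, 7, 8, 9}; (ii) for each edge, some bag contains both endpoints; (iii) the bags containing any fixed vertex form a subtree. All hold, so the decomposition is valid with width 5 − 1 = 4.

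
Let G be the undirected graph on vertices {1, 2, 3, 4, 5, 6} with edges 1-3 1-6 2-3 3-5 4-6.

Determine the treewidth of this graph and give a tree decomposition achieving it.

Treewidth 1.
Bags: B1 = {1, 6}  B2 = {1, 3}  B3 = {2, 3}  B4 = {4, 6}  B5 = {3, 5}
Tree: B1–B2, B2–B3, B1–B4, B2–B5

The largest bag has 2 vertices, giving width 1; this decomposition certifies tw(G) ≤ 1. G has an edge, so its treewidth is at least 1. Therefore the treewidth is 1.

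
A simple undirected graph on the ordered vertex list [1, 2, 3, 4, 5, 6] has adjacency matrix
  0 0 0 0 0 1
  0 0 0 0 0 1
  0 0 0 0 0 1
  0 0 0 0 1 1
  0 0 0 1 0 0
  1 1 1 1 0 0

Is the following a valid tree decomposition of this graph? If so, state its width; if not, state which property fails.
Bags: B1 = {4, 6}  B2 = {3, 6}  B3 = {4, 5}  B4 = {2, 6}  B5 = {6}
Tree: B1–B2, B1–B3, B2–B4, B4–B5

No — vertex 1 appears in no bag.

A tree decomposition must satisfy three properties: every vertex lies in some bag; for every edge, both endpoints lie together in some bag; and for every vertex, the bags containing it form a connected subtree. Here vertex 1 appears in no bag, so the decomposition is invalid.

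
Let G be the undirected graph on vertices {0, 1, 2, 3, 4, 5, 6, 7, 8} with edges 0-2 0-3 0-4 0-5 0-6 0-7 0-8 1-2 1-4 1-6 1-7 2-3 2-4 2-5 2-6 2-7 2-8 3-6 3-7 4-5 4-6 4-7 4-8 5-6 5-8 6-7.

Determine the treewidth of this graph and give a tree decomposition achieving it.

Treewidth 4.
Bags: B1 = {0, 2, 4, 6, 7}  B2 = {1, 2, 4, 6, 7}  B3 = {0, 2, 3, 6, 7}  B4 = {0, 2, 4, 5, 6}  B5 = {0, 2, 4, 5, 8}
Tree: B1–B2, B1–B3, B1–B4, B4–B5

Each bag holds 5 vertices, so the decomposition has width 4, which upper-bounds the treewidth. Conversely, {0, 2, 3, 6, 7} is a clique of size 5, and the vertices of any clique must share a bag in every tree decomposition; so some bag has ≥ 5 vertices and tw(G) ≥ 4. The upper and lower bounds meet at 4, so that is the treewidth.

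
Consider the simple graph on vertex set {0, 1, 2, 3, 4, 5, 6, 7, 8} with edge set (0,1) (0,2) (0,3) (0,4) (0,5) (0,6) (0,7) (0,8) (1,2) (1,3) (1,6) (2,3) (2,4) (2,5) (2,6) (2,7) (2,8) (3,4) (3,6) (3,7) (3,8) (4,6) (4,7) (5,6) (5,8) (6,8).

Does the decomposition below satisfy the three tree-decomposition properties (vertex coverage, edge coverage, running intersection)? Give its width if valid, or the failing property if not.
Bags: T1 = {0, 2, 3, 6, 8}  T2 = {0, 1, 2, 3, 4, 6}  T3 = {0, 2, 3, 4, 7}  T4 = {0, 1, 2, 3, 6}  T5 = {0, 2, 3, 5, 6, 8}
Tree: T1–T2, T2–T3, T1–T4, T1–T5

A tree decomposition must satisfy three properties: every vertex lies in some bag; for every edge, both endpoints lie together in some bag; and for every vertex, the bags containing it form a connected subtree. Here bags containing vertex 1 are not connected in the tree, so the decomposition is invalid.

No — bags containing vertex 1 are not connected in the tree.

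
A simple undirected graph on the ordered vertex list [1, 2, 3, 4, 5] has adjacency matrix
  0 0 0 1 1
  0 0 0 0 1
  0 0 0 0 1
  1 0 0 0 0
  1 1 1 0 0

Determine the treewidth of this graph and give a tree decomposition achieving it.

Treewidth 1.
One such decomposition:
Bags: B1 = {1, 5}  B2 = {2, 5}  B3 = {3, 5}  B4 = {1, 4}
Tree: B1–B2, B1–B3, B1–B4

Each bag holds 2 vertices, so the decomposition has width 1, which upper-bounds the treewidth. G has an edge, so its treewidth is at least 1. The upper and lower bounds meet at 1, so that is the treewidth.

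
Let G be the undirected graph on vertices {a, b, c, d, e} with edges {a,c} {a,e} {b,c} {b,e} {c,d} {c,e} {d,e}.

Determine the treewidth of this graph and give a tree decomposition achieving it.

Treewidth 2.
Bags: B1 = {a, c, e}  B2 = {c, d, e}  B3 = {b, c, e}
Tree: B1–B2, B2–B3

The largest bag has 3 vertices, giving width 2; this decomposition certifies tw(G) ≤ 2. Conversely, {c, d, e} is a clique of size 3, and the vertices of any clique must share a bag in every tree decomposition; so some bag has ≥ 3 vertices and tw(G) ≥ 2. Therefore the treewidth is 2.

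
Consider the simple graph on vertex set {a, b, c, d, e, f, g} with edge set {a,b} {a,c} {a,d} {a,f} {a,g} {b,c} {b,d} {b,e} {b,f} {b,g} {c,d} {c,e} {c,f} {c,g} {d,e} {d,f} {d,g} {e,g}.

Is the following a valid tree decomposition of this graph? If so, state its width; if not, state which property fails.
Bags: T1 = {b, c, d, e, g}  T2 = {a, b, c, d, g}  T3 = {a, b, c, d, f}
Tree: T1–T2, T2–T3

Vertex coverage: the bags together contain {a, b, c, d, e, f, g}, the full vertex set. Edge coverage: each edge of G has both endpoints in at least one bag. Running intersection: for every vertex, the bags containing it form a connected subtree. All three properties hold, so this is a valid tree decomposition of width max|bag| − 1 = 4, and hence tw(G) ≤ 4.

Yes; width 4.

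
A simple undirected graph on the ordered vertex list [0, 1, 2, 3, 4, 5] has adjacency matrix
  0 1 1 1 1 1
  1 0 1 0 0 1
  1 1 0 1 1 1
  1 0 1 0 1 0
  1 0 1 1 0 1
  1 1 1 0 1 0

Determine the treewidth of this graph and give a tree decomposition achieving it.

The largest bag has 4 vertices, giving width 3; this decomposition certifies tw(G) ≤ 3. Conversely, {0, 1, 2, 5} is a clique of size 4, and the vertices of any clique must share a bag in every tree decomposition; so some bag has ≥ 4 vertices and tw(G) ≥ 3. Therefore the treewidth is 3.

Treewidth 3.
One such decomposition:
Bags: B1 = {0, 2, 4, 5}  B2 = {0, 2, 3, 4}  B3 = {0, 1, 2, 5}
Tree: B1–B2, B1–B3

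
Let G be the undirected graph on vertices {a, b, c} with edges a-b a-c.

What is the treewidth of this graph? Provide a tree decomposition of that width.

Treewidth 1.
One optimal decomposition is:
Bags: B1 = {a, b}  B2 = {a, c}
Tree: B1–B2

Every bag has size at most 2, so the width is 2 − 1 = 1 and tw(G) ≤ 1. Since G has at least one edge (e.g. a–b), it is not an edgeless graph, so tw(G) ≥ 1. Combining the bounds, tw(G) = 1.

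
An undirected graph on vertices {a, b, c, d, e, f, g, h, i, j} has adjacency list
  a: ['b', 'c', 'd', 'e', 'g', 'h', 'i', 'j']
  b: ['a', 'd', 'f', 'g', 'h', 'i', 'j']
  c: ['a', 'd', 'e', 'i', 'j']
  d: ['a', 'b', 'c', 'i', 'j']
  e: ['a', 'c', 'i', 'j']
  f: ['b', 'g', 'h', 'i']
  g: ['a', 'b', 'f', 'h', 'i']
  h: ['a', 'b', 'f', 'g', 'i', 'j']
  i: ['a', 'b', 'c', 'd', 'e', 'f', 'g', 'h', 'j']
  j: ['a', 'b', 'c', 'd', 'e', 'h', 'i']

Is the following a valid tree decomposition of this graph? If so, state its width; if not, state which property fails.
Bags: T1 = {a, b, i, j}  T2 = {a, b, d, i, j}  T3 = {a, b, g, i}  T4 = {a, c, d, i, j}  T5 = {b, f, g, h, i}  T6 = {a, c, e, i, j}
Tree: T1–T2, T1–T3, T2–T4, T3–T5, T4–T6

No — edge (h,a) lies in no bag.

A tree decomposition must satisfy three properties: every vertex lies in some bag; for every edge, both endpoints lie together in some bag; and for every vertex, the bags containing it form a connected subtree. Here edge (h,a) lies in no bag, so the decomposition is invalid.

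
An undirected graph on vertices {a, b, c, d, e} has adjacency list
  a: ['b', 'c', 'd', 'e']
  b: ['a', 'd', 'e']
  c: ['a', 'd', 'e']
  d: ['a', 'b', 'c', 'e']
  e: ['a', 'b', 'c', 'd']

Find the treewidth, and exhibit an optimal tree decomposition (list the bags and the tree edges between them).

Treewidth 3.
One such decomposition:
Bags: B1 = {a, b, d, e}  B2 = {a, c, d, e}
Tree: B1–B2

Every bag has size at most 4, so the width is 4 − 1 = 3 and tw(G) ≤ 3. On the other hand G contains the 4-clique {a, c, d, e}. A clique must lie in a single bag of any decomposition, so no decomposition can have width below 3. Combining the bounds, tw(G) = 3.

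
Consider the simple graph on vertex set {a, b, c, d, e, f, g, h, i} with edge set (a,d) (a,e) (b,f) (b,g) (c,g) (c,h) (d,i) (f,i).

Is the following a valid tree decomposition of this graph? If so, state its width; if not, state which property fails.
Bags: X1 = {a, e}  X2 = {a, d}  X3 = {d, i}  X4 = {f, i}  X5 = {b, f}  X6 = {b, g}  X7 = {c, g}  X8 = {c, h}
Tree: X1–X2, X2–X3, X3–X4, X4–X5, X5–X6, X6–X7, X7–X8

Yes; width 1.

Checking the three conditions: (i) the bags cover all of {a, b, c, d, e, f, g, h, i}; (ii) for each edge, some bag contains both endpoints; (iii) the bags containing any fixed vertex form a subtree. All hold, so the decomposition is valid with width 2 − 1 = 1.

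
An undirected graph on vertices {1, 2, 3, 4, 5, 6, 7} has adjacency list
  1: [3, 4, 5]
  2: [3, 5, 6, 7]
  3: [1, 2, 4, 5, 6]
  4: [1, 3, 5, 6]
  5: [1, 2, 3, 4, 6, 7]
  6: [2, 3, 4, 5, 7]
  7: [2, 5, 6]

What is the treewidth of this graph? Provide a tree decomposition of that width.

Treewidth 3.
Bags: B1 = {2, 3, 5, 6}  B2 = {3, 4, 5, 6}  B3 = {2, 5, 6, 7}  B4 = {1, 3, 4, 5}
Tree: B1–B2, B1–B3, B2–B4

Each bag holds 4 vertices, so the decomposition has width 3, which upper-bounds the treewidth. On the other hand G contains the 4-clique {2, 3, 5, 6}. A clique must lie in a single bag of any decomposition, so no decomposition can have width below 3. The upper and lower bounds meet at 3, so that is the treewidth.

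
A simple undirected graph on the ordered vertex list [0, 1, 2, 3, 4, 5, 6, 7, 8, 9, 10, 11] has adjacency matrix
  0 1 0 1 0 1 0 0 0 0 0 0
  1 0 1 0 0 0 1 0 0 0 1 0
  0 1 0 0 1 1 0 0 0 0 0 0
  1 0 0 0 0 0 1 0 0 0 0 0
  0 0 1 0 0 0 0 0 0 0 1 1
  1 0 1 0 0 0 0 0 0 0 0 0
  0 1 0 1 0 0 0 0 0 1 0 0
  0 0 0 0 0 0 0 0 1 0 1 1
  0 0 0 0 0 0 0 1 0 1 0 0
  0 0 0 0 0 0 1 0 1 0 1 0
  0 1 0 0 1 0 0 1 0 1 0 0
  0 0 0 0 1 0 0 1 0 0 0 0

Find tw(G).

A width-3 tree decomposition is:
Bags: B1 = {4, 7, 8, 11}  B2 = {4, 7, 8, 10}  B3 = {4, 8, 9, 10}  B4 = {2, 4, 9, 10}  B5 = {1, 2, 9, 10}  B6 = {1, 2, 6, 9}  B7 = {1, 2, 5, 6}  B8 = {0, 1, 5, 6}  B9 = {0, 3, 5, 6}
Tree: B1–B2, B2–B3, B3–B4, B4–B5, B5–B6, B6–B7, B7–B8, B8–B9
Each bag holds 4 vertices, so the decomposition has width 3, which upper-bounds the treewidth. For the lower bound: the 4 vertex sets {7,8,11}, {4}, {10}, {1,2,6,9} are disjoint, each induces a connected subgraph, and every pair is joined by at least one edge of G. Contracting each set to a single vertex therefore yields K_{4} as a minor, and since treewidth is minor-monotone, tw(G) ≥ tw(K_{4}) = 3. Hence tw(G) = 3 exactly.

3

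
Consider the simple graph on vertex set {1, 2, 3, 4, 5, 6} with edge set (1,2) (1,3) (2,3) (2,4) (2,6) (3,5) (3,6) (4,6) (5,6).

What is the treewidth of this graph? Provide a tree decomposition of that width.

Treewidth 2.
Bags: B1 = {2, 3, 6}  B2 = {1, 2, 3}  B3 = {2, 4, 6}  B4 = {3, 5, 6}
Tree: B1–B2, B1–B3, B1–B4

Each bag holds 3 vertices, so the decomposition has width 2, which upper-bounds the treewidth. On the other hand G contains the 3-clique {1, 2, 3}. A clique must lie in a single bag of any decomposition, so no decomposition can have width below 2. The upper and lower bounds meet at 2, so that is the treewidth.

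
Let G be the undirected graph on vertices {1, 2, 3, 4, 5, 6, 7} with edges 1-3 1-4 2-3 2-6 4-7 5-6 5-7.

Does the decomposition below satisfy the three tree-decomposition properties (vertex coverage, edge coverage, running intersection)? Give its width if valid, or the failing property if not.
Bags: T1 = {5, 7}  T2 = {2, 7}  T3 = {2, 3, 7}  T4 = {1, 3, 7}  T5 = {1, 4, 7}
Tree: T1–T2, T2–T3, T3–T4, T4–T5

A tree decomposition must satisfy three properties: every vertex lies in some bag; for every edge, both endpoints lie together in some bag; and for every vertex, the bags containing it form a connected subtree. Here vertex 6 appears in no bag, so the decomposition is invalid.

No — vertex 6 appears in no bag.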